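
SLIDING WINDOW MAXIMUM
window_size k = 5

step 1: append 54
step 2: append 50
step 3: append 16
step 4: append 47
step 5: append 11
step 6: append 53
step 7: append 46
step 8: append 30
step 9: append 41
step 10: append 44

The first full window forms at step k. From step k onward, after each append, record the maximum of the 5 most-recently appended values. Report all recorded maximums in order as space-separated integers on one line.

step 1: append 54 -> window=[54] (not full yet)
step 2: append 50 -> window=[54, 50] (not full yet)
step 3: append 16 -> window=[54, 50, 16] (not full yet)
step 4: append 47 -> window=[54, 50, 16, 47] (not full yet)
step 5: append 11 -> window=[54, 50, 16, 47, 11] -> max=54
step 6: append 53 -> window=[50, 16, 47, 11, 53] -> max=53
step 7: append 46 -> window=[16, 47, 11, 53, 46] -> max=53
step 8: append 30 -> window=[47, 11, 53, 46, 30] -> max=53
step 9: append 41 -> window=[11, 53, 46, 30, 41] -> max=53
step 10: append 44 -> window=[53, 46, 30, 41, 44] -> max=53

Answer: 54 53 53 53 53 53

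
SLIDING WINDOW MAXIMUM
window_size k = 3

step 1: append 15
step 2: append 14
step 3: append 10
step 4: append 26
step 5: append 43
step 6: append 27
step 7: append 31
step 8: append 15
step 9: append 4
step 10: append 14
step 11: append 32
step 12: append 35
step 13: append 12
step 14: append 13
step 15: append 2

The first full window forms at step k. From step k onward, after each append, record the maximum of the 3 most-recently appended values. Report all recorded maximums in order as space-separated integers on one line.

Answer: 15 26 43 43 43 31 31 15 32 35 35 35 13

Derivation:
step 1: append 15 -> window=[15] (not full yet)
step 2: append 14 -> window=[15, 14] (not full yet)
step 3: append 10 -> window=[15, 14, 10] -> max=15
step 4: append 26 -> window=[14, 10, 26] -> max=26
step 5: append 43 -> window=[10, 26, 43] -> max=43
step 6: append 27 -> window=[26, 43, 27] -> max=43
step 7: append 31 -> window=[43, 27, 31] -> max=43
step 8: append 15 -> window=[27, 31, 15] -> max=31
step 9: append 4 -> window=[31, 15, 4] -> max=31
step 10: append 14 -> window=[15, 4, 14] -> max=15
step 11: append 32 -> window=[4, 14, 32] -> max=32
step 12: append 35 -> window=[14, 32, 35] -> max=35
step 13: append 12 -> window=[32, 35, 12] -> max=35
step 14: append 13 -> window=[35, 12, 13] -> max=35
step 15: append 2 -> window=[12, 13, 2] -> max=13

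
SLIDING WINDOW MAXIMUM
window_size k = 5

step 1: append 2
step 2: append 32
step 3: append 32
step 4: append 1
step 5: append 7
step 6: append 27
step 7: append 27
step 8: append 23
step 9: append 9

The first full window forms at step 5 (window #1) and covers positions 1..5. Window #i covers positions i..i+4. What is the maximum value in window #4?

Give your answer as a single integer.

Answer: 27

Derivation:
step 1: append 2 -> window=[2] (not full yet)
step 2: append 32 -> window=[2, 32] (not full yet)
step 3: append 32 -> window=[2, 32, 32] (not full yet)
step 4: append 1 -> window=[2, 32, 32, 1] (not full yet)
step 5: append 7 -> window=[2, 32, 32, 1, 7] -> max=32
step 6: append 27 -> window=[32, 32, 1, 7, 27] -> max=32
step 7: append 27 -> window=[32, 1, 7, 27, 27] -> max=32
step 8: append 23 -> window=[1, 7, 27, 27, 23] -> max=27
Window #4 max = 27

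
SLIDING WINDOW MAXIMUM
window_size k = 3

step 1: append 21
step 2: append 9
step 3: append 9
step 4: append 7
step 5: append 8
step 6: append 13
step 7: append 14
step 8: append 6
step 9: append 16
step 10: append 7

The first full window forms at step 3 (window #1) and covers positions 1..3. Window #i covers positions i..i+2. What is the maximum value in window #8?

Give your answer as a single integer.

step 1: append 21 -> window=[21] (not full yet)
step 2: append 9 -> window=[21, 9] (not full yet)
step 3: append 9 -> window=[21, 9, 9] -> max=21
step 4: append 7 -> window=[9, 9, 7] -> max=9
step 5: append 8 -> window=[9, 7, 8] -> max=9
step 6: append 13 -> window=[7, 8, 13] -> max=13
step 7: append 14 -> window=[8, 13, 14] -> max=14
step 8: append 6 -> window=[13, 14, 6] -> max=14
step 9: append 16 -> window=[14, 6, 16] -> max=16
step 10: append 7 -> window=[6, 16, 7] -> max=16
Window #8 max = 16

Answer: 16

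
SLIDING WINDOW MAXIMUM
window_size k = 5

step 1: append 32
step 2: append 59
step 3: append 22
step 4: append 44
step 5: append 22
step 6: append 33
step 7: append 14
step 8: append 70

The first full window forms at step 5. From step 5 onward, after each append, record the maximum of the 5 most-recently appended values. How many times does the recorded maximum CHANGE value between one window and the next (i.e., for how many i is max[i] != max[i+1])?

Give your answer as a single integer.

Answer: 2

Derivation:
step 1: append 32 -> window=[32] (not full yet)
step 2: append 59 -> window=[32, 59] (not full yet)
step 3: append 22 -> window=[32, 59, 22] (not full yet)
step 4: append 44 -> window=[32, 59, 22, 44] (not full yet)
step 5: append 22 -> window=[32, 59, 22, 44, 22] -> max=59
step 6: append 33 -> window=[59, 22, 44, 22, 33] -> max=59
step 7: append 14 -> window=[22, 44, 22, 33, 14] -> max=44
step 8: append 70 -> window=[44, 22, 33, 14, 70] -> max=70
Recorded maximums: 59 59 44 70
Changes between consecutive maximums: 2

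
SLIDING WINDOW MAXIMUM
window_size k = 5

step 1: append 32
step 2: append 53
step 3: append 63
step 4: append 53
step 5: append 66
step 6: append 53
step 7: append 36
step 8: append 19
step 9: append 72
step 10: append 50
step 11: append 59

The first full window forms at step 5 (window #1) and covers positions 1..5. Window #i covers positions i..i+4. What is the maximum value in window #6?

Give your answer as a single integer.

step 1: append 32 -> window=[32] (not full yet)
step 2: append 53 -> window=[32, 53] (not full yet)
step 3: append 63 -> window=[32, 53, 63] (not full yet)
step 4: append 53 -> window=[32, 53, 63, 53] (not full yet)
step 5: append 66 -> window=[32, 53, 63, 53, 66] -> max=66
step 6: append 53 -> window=[53, 63, 53, 66, 53] -> max=66
step 7: append 36 -> window=[63, 53, 66, 53, 36] -> max=66
step 8: append 19 -> window=[53, 66, 53, 36, 19] -> max=66
step 9: append 72 -> window=[66, 53, 36, 19, 72] -> max=72
step 10: append 50 -> window=[53, 36, 19, 72, 50] -> max=72
Window #6 max = 72

Answer: 72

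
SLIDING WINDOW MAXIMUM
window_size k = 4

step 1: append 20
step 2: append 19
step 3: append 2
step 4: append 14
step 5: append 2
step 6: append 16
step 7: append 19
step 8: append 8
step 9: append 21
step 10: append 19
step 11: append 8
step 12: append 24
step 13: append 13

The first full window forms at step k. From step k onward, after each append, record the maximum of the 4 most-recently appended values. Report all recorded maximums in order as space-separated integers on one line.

Answer: 20 19 16 19 19 21 21 21 24 24

Derivation:
step 1: append 20 -> window=[20] (not full yet)
step 2: append 19 -> window=[20, 19] (not full yet)
step 3: append 2 -> window=[20, 19, 2] (not full yet)
step 4: append 14 -> window=[20, 19, 2, 14] -> max=20
step 5: append 2 -> window=[19, 2, 14, 2] -> max=19
step 6: append 16 -> window=[2, 14, 2, 16] -> max=16
step 7: append 19 -> window=[14, 2, 16, 19] -> max=19
step 8: append 8 -> window=[2, 16, 19, 8] -> max=19
step 9: append 21 -> window=[16, 19, 8, 21] -> max=21
step 10: append 19 -> window=[19, 8, 21, 19] -> max=21
step 11: append 8 -> window=[8, 21, 19, 8] -> max=21
step 12: append 24 -> window=[21, 19, 8, 24] -> max=24
step 13: append 13 -> window=[19, 8, 24, 13] -> max=24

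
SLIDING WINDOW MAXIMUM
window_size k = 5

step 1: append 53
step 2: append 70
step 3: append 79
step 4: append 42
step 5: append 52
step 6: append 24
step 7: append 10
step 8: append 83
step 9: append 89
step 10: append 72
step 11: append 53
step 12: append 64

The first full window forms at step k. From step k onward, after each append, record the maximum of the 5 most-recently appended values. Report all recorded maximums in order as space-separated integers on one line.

step 1: append 53 -> window=[53] (not full yet)
step 2: append 70 -> window=[53, 70] (not full yet)
step 3: append 79 -> window=[53, 70, 79] (not full yet)
step 4: append 42 -> window=[53, 70, 79, 42] (not full yet)
step 5: append 52 -> window=[53, 70, 79, 42, 52] -> max=79
step 6: append 24 -> window=[70, 79, 42, 52, 24] -> max=79
step 7: append 10 -> window=[79, 42, 52, 24, 10] -> max=79
step 8: append 83 -> window=[42, 52, 24, 10, 83] -> max=83
step 9: append 89 -> window=[52, 24, 10, 83, 89] -> max=89
step 10: append 72 -> window=[24, 10, 83, 89, 72] -> max=89
step 11: append 53 -> window=[10, 83, 89, 72, 53] -> max=89
step 12: append 64 -> window=[83, 89, 72, 53, 64] -> max=89

Answer: 79 79 79 83 89 89 89 89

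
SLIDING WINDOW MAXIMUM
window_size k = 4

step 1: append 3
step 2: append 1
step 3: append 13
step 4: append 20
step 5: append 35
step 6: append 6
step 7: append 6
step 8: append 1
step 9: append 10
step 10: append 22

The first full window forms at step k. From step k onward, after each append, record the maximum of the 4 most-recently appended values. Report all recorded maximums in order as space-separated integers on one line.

Answer: 20 35 35 35 35 10 22

Derivation:
step 1: append 3 -> window=[3] (not full yet)
step 2: append 1 -> window=[3, 1] (not full yet)
step 3: append 13 -> window=[3, 1, 13] (not full yet)
step 4: append 20 -> window=[3, 1, 13, 20] -> max=20
step 5: append 35 -> window=[1, 13, 20, 35] -> max=35
step 6: append 6 -> window=[13, 20, 35, 6] -> max=35
step 7: append 6 -> window=[20, 35, 6, 6] -> max=35
step 8: append 1 -> window=[35, 6, 6, 1] -> max=35
step 9: append 10 -> window=[6, 6, 1, 10] -> max=10
step 10: append 22 -> window=[6, 1, 10, 22] -> max=22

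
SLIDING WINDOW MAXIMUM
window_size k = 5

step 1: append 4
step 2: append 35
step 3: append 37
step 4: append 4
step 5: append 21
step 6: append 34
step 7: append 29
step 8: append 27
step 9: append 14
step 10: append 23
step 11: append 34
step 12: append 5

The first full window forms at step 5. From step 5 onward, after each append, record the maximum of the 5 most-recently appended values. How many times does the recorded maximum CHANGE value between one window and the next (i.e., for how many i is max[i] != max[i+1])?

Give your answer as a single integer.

Answer: 1

Derivation:
step 1: append 4 -> window=[4] (not full yet)
step 2: append 35 -> window=[4, 35] (not full yet)
step 3: append 37 -> window=[4, 35, 37] (not full yet)
step 4: append 4 -> window=[4, 35, 37, 4] (not full yet)
step 5: append 21 -> window=[4, 35, 37, 4, 21] -> max=37
step 6: append 34 -> window=[35, 37, 4, 21, 34] -> max=37
step 7: append 29 -> window=[37, 4, 21, 34, 29] -> max=37
step 8: append 27 -> window=[4, 21, 34, 29, 27] -> max=34
step 9: append 14 -> window=[21, 34, 29, 27, 14] -> max=34
step 10: append 23 -> window=[34, 29, 27, 14, 23] -> max=34
step 11: append 34 -> window=[29, 27, 14, 23, 34] -> max=34
step 12: append 5 -> window=[27, 14, 23, 34, 5] -> max=34
Recorded maximums: 37 37 37 34 34 34 34 34
Changes between consecutive maximums: 1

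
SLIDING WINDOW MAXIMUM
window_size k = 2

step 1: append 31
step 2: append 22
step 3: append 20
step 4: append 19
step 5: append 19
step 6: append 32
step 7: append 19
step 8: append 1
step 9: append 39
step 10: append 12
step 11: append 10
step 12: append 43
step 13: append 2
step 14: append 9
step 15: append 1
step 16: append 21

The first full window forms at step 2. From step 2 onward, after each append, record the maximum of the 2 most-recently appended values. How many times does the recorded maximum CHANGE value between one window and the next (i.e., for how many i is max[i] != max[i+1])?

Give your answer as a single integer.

Answer: 10

Derivation:
step 1: append 31 -> window=[31] (not full yet)
step 2: append 22 -> window=[31, 22] -> max=31
step 3: append 20 -> window=[22, 20] -> max=22
step 4: append 19 -> window=[20, 19] -> max=20
step 5: append 19 -> window=[19, 19] -> max=19
step 6: append 32 -> window=[19, 32] -> max=32
step 7: append 19 -> window=[32, 19] -> max=32
step 8: append 1 -> window=[19, 1] -> max=19
step 9: append 39 -> window=[1, 39] -> max=39
step 10: append 12 -> window=[39, 12] -> max=39
step 11: append 10 -> window=[12, 10] -> max=12
step 12: append 43 -> window=[10, 43] -> max=43
step 13: append 2 -> window=[43, 2] -> max=43
step 14: append 9 -> window=[2, 9] -> max=9
step 15: append 1 -> window=[9, 1] -> max=9
step 16: append 21 -> window=[1, 21] -> max=21
Recorded maximums: 31 22 20 19 32 32 19 39 39 12 43 43 9 9 21
Changes between consecutive maximums: 10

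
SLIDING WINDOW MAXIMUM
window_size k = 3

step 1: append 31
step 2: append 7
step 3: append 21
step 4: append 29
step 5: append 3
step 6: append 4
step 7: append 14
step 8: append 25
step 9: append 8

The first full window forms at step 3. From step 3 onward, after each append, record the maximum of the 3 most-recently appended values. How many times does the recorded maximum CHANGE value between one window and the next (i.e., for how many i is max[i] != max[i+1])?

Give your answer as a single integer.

step 1: append 31 -> window=[31] (not full yet)
step 2: append 7 -> window=[31, 7] (not full yet)
step 3: append 21 -> window=[31, 7, 21] -> max=31
step 4: append 29 -> window=[7, 21, 29] -> max=29
step 5: append 3 -> window=[21, 29, 3] -> max=29
step 6: append 4 -> window=[29, 3, 4] -> max=29
step 7: append 14 -> window=[3, 4, 14] -> max=14
step 8: append 25 -> window=[4, 14, 25] -> max=25
step 9: append 8 -> window=[14, 25, 8] -> max=25
Recorded maximums: 31 29 29 29 14 25 25
Changes between consecutive maximums: 3

Answer: 3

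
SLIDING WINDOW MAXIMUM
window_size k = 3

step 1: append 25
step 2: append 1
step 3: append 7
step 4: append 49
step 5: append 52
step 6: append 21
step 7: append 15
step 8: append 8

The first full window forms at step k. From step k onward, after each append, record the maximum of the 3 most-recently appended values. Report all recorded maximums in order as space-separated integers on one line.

Answer: 25 49 52 52 52 21

Derivation:
step 1: append 25 -> window=[25] (not full yet)
step 2: append 1 -> window=[25, 1] (not full yet)
step 3: append 7 -> window=[25, 1, 7] -> max=25
step 4: append 49 -> window=[1, 7, 49] -> max=49
step 5: append 52 -> window=[7, 49, 52] -> max=52
step 6: append 21 -> window=[49, 52, 21] -> max=52
step 7: append 15 -> window=[52, 21, 15] -> max=52
step 8: append 8 -> window=[21, 15, 8] -> max=21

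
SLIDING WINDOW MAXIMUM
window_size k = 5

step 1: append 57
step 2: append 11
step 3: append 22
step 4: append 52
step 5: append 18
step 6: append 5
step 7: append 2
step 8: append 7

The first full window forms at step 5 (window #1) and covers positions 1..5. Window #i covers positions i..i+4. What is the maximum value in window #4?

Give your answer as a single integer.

Answer: 52

Derivation:
step 1: append 57 -> window=[57] (not full yet)
step 2: append 11 -> window=[57, 11] (not full yet)
step 3: append 22 -> window=[57, 11, 22] (not full yet)
step 4: append 52 -> window=[57, 11, 22, 52] (not full yet)
step 5: append 18 -> window=[57, 11, 22, 52, 18] -> max=57
step 6: append 5 -> window=[11, 22, 52, 18, 5] -> max=52
step 7: append 2 -> window=[22, 52, 18, 5, 2] -> max=52
step 8: append 7 -> window=[52, 18, 5, 2, 7] -> max=52
Window #4 max = 52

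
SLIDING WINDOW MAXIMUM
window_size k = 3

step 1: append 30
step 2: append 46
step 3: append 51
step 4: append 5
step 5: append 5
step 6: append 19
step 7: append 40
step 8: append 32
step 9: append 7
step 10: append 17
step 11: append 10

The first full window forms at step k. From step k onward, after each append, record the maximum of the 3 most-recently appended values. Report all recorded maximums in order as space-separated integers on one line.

Answer: 51 51 51 19 40 40 40 32 17

Derivation:
step 1: append 30 -> window=[30] (not full yet)
step 2: append 46 -> window=[30, 46] (not full yet)
step 3: append 51 -> window=[30, 46, 51] -> max=51
step 4: append 5 -> window=[46, 51, 5] -> max=51
step 5: append 5 -> window=[51, 5, 5] -> max=51
step 6: append 19 -> window=[5, 5, 19] -> max=19
step 7: append 40 -> window=[5, 19, 40] -> max=40
step 8: append 32 -> window=[19, 40, 32] -> max=40
step 9: append 7 -> window=[40, 32, 7] -> max=40
step 10: append 17 -> window=[32, 7, 17] -> max=32
step 11: append 10 -> window=[7, 17, 10] -> max=17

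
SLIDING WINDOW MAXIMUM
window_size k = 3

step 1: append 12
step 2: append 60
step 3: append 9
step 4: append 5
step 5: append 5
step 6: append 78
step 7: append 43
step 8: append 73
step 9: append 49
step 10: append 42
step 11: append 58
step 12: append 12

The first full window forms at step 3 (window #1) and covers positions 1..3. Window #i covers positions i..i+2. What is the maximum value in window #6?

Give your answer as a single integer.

Answer: 78

Derivation:
step 1: append 12 -> window=[12] (not full yet)
step 2: append 60 -> window=[12, 60] (not full yet)
step 3: append 9 -> window=[12, 60, 9] -> max=60
step 4: append 5 -> window=[60, 9, 5] -> max=60
step 5: append 5 -> window=[9, 5, 5] -> max=9
step 6: append 78 -> window=[5, 5, 78] -> max=78
step 7: append 43 -> window=[5, 78, 43] -> max=78
step 8: append 73 -> window=[78, 43, 73] -> max=78
Window #6 max = 78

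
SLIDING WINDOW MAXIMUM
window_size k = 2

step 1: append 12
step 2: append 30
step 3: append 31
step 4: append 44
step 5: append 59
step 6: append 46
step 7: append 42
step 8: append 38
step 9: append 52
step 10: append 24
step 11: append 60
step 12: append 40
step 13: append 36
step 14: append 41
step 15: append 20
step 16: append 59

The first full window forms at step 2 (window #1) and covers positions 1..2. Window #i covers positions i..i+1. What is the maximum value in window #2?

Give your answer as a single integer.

Answer: 31

Derivation:
step 1: append 12 -> window=[12] (not full yet)
step 2: append 30 -> window=[12, 30] -> max=30
step 3: append 31 -> window=[30, 31] -> max=31
Window #2 max = 31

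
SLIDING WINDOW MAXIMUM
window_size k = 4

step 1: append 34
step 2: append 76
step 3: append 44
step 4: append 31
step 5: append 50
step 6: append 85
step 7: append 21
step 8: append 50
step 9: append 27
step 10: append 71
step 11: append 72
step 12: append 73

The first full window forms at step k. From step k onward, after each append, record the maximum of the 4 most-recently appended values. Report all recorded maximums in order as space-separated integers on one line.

step 1: append 34 -> window=[34] (not full yet)
step 2: append 76 -> window=[34, 76] (not full yet)
step 3: append 44 -> window=[34, 76, 44] (not full yet)
step 4: append 31 -> window=[34, 76, 44, 31] -> max=76
step 5: append 50 -> window=[76, 44, 31, 50] -> max=76
step 6: append 85 -> window=[44, 31, 50, 85] -> max=85
step 7: append 21 -> window=[31, 50, 85, 21] -> max=85
step 8: append 50 -> window=[50, 85, 21, 50] -> max=85
step 9: append 27 -> window=[85, 21, 50, 27] -> max=85
step 10: append 71 -> window=[21, 50, 27, 71] -> max=71
step 11: append 72 -> window=[50, 27, 71, 72] -> max=72
step 12: append 73 -> window=[27, 71, 72, 73] -> max=73

Answer: 76 76 85 85 85 85 71 72 73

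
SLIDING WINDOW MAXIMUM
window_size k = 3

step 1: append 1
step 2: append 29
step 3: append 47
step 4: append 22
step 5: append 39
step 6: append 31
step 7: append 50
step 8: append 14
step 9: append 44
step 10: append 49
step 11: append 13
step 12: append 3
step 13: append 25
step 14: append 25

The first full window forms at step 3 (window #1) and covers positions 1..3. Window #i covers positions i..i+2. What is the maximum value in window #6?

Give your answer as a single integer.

step 1: append 1 -> window=[1] (not full yet)
step 2: append 29 -> window=[1, 29] (not full yet)
step 3: append 47 -> window=[1, 29, 47] -> max=47
step 4: append 22 -> window=[29, 47, 22] -> max=47
step 5: append 39 -> window=[47, 22, 39] -> max=47
step 6: append 31 -> window=[22, 39, 31] -> max=39
step 7: append 50 -> window=[39, 31, 50] -> max=50
step 8: append 14 -> window=[31, 50, 14] -> max=50
Window #6 max = 50

Answer: 50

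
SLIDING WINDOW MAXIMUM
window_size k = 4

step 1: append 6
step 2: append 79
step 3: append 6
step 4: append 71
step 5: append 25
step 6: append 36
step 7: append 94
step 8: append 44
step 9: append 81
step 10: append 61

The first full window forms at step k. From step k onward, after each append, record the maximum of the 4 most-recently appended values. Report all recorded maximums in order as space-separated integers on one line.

step 1: append 6 -> window=[6] (not full yet)
step 2: append 79 -> window=[6, 79] (not full yet)
step 3: append 6 -> window=[6, 79, 6] (not full yet)
step 4: append 71 -> window=[6, 79, 6, 71] -> max=79
step 5: append 25 -> window=[79, 6, 71, 25] -> max=79
step 6: append 36 -> window=[6, 71, 25, 36] -> max=71
step 7: append 94 -> window=[71, 25, 36, 94] -> max=94
step 8: append 44 -> window=[25, 36, 94, 44] -> max=94
step 9: append 81 -> window=[36, 94, 44, 81] -> max=94
step 10: append 61 -> window=[94, 44, 81, 61] -> max=94

Answer: 79 79 71 94 94 94 94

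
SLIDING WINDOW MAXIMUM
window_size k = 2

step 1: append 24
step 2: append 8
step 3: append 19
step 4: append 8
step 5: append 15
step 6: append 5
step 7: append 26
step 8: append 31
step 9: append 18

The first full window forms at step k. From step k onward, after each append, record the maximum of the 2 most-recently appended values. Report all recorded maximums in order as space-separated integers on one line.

step 1: append 24 -> window=[24] (not full yet)
step 2: append 8 -> window=[24, 8] -> max=24
step 3: append 19 -> window=[8, 19] -> max=19
step 4: append 8 -> window=[19, 8] -> max=19
step 5: append 15 -> window=[8, 15] -> max=15
step 6: append 5 -> window=[15, 5] -> max=15
step 7: append 26 -> window=[5, 26] -> max=26
step 8: append 31 -> window=[26, 31] -> max=31
step 9: append 18 -> window=[31, 18] -> max=31

Answer: 24 19 19 15 15 26 31 31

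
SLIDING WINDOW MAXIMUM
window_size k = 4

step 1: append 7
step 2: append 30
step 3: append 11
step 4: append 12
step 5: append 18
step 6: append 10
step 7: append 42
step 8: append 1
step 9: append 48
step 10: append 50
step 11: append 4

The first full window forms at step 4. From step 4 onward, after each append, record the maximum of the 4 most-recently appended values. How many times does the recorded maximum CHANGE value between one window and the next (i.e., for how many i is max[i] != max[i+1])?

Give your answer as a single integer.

step 1: append 7 -> window=[7] (not full yet)
step 2: append 30 -> window=[7, 30] (not full yet)
step 3: append 11 -> window=[7, 30, 11] (not full yet)
step 4: append 12 -> window=[7, 30, 11, 12] -> max=30
step 5: append 18 -> window=[30, 11, 12, 18] -> max=30
step 6: append 10 -> window=[11, 12, 18, 10] -> max=18
step 7: append 42 -> window=[12, 18, 10, 42] -> max=42
step 8: append 1 -> window=[18, 10, 42, 1] -> max=42
step 9: append 48 -> window=[10, 42, 1, 48] -> max=48
step 10: append 50 -> window=[42, 1, 48, 50] -> max=50
step 11: append 4 -> window=[1, 48, 50, 4] -> max=50
Recorded maximums: 30 30 18 42 42 48 50 50
Changes between consecutive maximums: 4

Answer: 4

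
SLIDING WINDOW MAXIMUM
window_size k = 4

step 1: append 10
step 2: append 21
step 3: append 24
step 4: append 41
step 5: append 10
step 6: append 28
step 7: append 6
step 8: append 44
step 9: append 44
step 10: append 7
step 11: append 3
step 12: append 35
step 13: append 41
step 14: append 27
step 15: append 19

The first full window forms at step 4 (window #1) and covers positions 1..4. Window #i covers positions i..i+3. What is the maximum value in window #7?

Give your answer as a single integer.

step 1: append 10 -> window=[10] (not full yet)
step 2: append 21 -> window=[10, 21] (not full yet)
step 3: append 24 -> window=[10, 21, 24] (not full yet)
step 4: append 41 -> window=[10, 21, 24, 41] -> max=41
step 5: append 10 -> window=[21, 24, 41, 10] -> max=41
step 6: append 28 -> window=[24, 41, 10, 28] -> max=41
step 7: append 6 -> window=[41, 10, 28, 6] -> max=41
step 8: append 44 -> window=[10, 28, 6, 44] -> max=44
step 9: append 44 -> window=[28, 6, 44, 44] -> max=44
step 10: append 7 -> window=[6, 44, 44, 7] -> max=44
Window #7 max = 44

Answer: 44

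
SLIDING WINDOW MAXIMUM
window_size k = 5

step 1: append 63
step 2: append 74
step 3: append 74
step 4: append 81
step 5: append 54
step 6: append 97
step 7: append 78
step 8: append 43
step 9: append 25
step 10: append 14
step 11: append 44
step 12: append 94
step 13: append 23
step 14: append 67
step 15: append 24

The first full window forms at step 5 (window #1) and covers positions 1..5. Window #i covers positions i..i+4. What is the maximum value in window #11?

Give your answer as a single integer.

Answer: 94

Derivation:
step 1: append 63 -> window=[63] (not full yet)
step 2: append 74 -> window=[63, 74] (not full yet)
step 3: append 74 -> window=[63, 74, 74] (not full yet)
step 4: append 81 -> window=[63, 74, 74, 81] (not full yet)
step 5: append 54 -> window=[63, 74, 74, 81, 54] -> max=81
step 6: append 97 -> window=[74, 74, 81, 54, 97] -> max=97
step 7: append 78 -> window=[74, 81, 54, 97, 78] -> max=97
step 8: append 43 -> window=[81, 54, 97, 78, 43] -> max=97
step 9: append 25 -> window=[54, 97, 78, 43, 25] -> max=97
step 10: append 14 -> window=[97, 78, 43, 25, 14] -> max=97
step 11: append 44 -> window=[78, 43, 25, 14, 44] -> max=78
step 12: append 94 -> window=[43, 25, 14, 44, 94] -> max=94
step 13: append 23 -> window=[25, 14, 44, 94, 23] -> max=94
step 14: append 67 -> window=[14, 44, 94, 23, 67] -> max=94
step 15: append 24 -> window=[44, 94, 23, 67, 24] -> max=94
Window #11 max = 94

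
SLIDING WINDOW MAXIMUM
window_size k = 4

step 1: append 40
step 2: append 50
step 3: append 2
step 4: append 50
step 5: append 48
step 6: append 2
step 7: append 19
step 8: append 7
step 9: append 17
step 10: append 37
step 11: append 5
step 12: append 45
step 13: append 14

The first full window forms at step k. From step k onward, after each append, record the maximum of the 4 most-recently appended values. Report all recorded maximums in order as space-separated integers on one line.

step 1: append 40 -> window=[40] (not full yet)
step 2: append 50 -> window=[40, 50] (not full yet)
step 3: append 2 -> window=[40, 50, 2] (not full yet)
step 4: append 50 -> window=[40, 50, 2, 50] -> max=50
step 5: append 48 -> window=[50, 2, 50, 48] -> max=50
step 6: append 2 -> window=[2, 50, 48, 2] -> max=50
step 7: append 19 -> window=[50, 48, 2, 19] -> max=50
step 8: append 7 -> window=[48, 2, 19, 7] -> max=48
step 9: append 17 -> window=[2, 19, 7, 17] -> max=19
step 10: append 37 -> window=[19, 7, 17, 37] -> max=37
step 11: append 5 -> window=[7, 17, 37, 5] -> max=37
step 12: append 45 -> window=[17, 37, 5, 45] -> max=45
step 13: append 14 -> window=[37, 5, 45, 14] -> max=45

Answer: 50 50 50 50 48 19 37 37 45 45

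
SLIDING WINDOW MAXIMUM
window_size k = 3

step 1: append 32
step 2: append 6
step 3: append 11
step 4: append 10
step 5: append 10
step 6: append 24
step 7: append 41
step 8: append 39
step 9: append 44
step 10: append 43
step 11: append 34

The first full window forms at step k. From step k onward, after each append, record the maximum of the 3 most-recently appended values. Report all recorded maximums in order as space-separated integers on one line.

Answer: 32 11 11 24 41 41 44 44 44

Derivation:
step 1: append 32 -> window=[32] (not full yet)
step 2: append 6 -> window=[32, 6] (not full yet)
step 3: append 11 -> window=[32, 6, 11] -> max=32
step 4: append 10 -> window=[6, 11, 10] -> max=11
step 5: append 10 -> window=[11, 10, 10] -> max=11
step 6: append 24 -> window=[10, 10, 24] -> max=24
step 7: append 41 -> window=[10, 24, 41] -> max=41
step 8: append 39 -> window=[24, 41, 39] -> max=41
step 9: append 44 -> window=[41, 39, 44] -> max=44
step 10: append 43 -> window=[39, 44, 43] -> max=44
step 11: append 34 -> window=[44, 43, 34] -> max=44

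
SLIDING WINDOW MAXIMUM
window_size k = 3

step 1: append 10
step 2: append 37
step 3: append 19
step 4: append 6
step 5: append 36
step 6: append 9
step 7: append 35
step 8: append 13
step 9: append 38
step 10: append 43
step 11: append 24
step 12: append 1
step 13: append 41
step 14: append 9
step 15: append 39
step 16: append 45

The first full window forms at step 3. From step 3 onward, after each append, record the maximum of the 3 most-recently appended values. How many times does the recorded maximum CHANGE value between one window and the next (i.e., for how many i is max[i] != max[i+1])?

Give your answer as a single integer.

Answer: 6

Derivation:
step 1: append 10 -> window=[10] (not full yet)
step 2: append 37 -> window=[10, 37] (not full yet)
step 3: append 19 -> window=[10, 37, 19] -> max=37
step 4: append 6 -> window=[37, 19, 6] -> max=37
step 5: append 36 -> window=[19, 6, 36] -> max=36
step 6: append 9 -> window=[6, 36, 9] -> max=36
step 7: append 35 -> window=[36, 9, 35] -> max=36
step 8: append 13 -> window=[9, 35, 13] -> max=35
step 9: append 38 -> window=[35, 13, 38] -> max=38
step 10: append 43 -> window=[13, 38, 43] -> max=43
step 11: append 24 -> window=[38, 43, 24] -> max=43
step 12: append 1 -> window=[43, 24, 1] -> max=43
step 13: append 41 -> window=[24, 1, 41] -> max=41
step 14: append 9 -> window=[1, 41, 9] -> max=41
step 15: append 39 -> window=[41, 9, 39] -> max=41
step 16: append 45 -> window=[9, 39, 45] -> max=45
Recorded maximums: 37 37 36 36 36 35 38 43 43 43 41 41 41 45
Changes between consecutive maximums: 6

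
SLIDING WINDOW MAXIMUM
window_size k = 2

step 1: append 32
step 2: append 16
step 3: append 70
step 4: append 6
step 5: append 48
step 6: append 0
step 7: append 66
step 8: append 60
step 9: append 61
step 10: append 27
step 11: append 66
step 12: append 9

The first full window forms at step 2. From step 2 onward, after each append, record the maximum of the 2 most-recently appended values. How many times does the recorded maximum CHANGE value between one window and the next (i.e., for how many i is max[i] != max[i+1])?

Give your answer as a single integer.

step 1: append 32 -> window=[32] (not full yet)
step 2: append 16 -> window=[32, 16] -> max=32
step 3: append 70 -> window=[16, 70] -> max=70
step 4: append 6 -> window=[70, 6] -> max=70
step 5: append 48 -> window=[6, 48] -> max=48
step 6: append 0 -> window=[48, 0] -> max=48
step 7: append 66 -> window=[0, 66] -> max=66
step 8: append 60 -> window=[66, 60] -> max=66
step 9: append 61 -> window=[60, 61] -> max=61
step 10: append 27 -> window=[61, 27] -> max=61
step 11: append 66 -> window=[27, 66] -> max=66
step 12: append 9 -> window=[66, 9] -> max=66
Recorded maximums: 32 70 70 48 48 66 66 61 61 66 66
Changes between consecutive maximums: 5

Answer: 5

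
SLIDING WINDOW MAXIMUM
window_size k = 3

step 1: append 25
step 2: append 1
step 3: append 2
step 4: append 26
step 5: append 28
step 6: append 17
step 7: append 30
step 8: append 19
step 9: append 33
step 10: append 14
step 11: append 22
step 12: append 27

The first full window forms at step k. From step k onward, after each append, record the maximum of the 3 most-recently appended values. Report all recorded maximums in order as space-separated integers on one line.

step 1: append 25 -> window=[25] (not full yet)
step 2: append 1 -> window=[25, 1] (not full yet)
step 3: append 2 -> window=[25, 1, 2] -> max=25
step 4: append 26 -> window=[1, 2, 26] -> max=26
step 5: append 28 -> window=[2, 26, 28] -> max=28
step 6: append 17 -> window=[26, 28, 17] -> max=28
step 7: append 30 -> window=[28, 17, 30] -> max=30
step 8: append 19 -> window=[17, 30, 19] -> max=30
step 9: append 33 -> window=[30, 19, 33] -> max=33
step 10: append 14 -> window=[19, 33, 14] -> max=33
step 11: append 22 -> window=[33, 14, 22] -> max=33
step 12: append 27 -> window=[14, 22, 27] -> max=27

Answer: 25 26 28 28 30 30 33 33 33 27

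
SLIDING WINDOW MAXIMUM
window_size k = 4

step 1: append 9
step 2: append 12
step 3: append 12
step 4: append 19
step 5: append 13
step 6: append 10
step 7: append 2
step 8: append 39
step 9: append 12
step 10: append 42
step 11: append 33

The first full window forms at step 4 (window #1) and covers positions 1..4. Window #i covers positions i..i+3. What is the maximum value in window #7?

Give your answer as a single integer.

step 1: append 9 -> window=[9] (not full yet)
step 2: append 12 -> window=[9, 12] (not full yet)
step 3: append 12 -> window=[9, 12, 12] (not full yet)
step 4: append 19 -> window=[9, 12, 12, 19] -> max=19
step 5: append 13 -> window=[12, 12, 19, 13] -> max=19
step 6: append 10 -> window=[12, 19, 13, 10] -> max=19
step 7: append 2 -> window=[19, 13, 10, 2] -> max=19
step 8: append 39 -> window=[13, 10, 2, 39] -> max=39
step 9: append 12 -> window=[10, 2, 39, 12] -> max=39
step 10: append 42 -> window=[2, 39, 12, 42] -> max=42
Window #7 max = 42

Answer: 42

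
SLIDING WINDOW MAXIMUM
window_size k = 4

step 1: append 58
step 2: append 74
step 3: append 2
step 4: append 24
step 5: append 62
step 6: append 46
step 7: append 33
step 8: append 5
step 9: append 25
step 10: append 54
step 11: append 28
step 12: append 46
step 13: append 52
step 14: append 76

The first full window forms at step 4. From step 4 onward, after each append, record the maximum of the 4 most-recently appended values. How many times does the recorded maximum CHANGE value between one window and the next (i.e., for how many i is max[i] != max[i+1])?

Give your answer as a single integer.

Answer: 4

Derivation:
step 1: append 58 -> window=[58] (not full yet)
step 2: append 74 -> window=[58, 74] (not full yet)
step 3: append 2 -> window=[58, 74, 2] (not full yet)
step 4: append 24 -> window=[58, 74, 2, 24] -> max=74
step 5: append 62 -> window=[74, 2, 24, 62] -> max=74
step 6: append 46 -> window=[2, 24, 62, 46] -> max=62
step 7: append 33 -> window=[24, 62, 46, 33] -> max=62
step 8: append 5 -> window=[62, 46, 33, 5] -> max=62
step 9: append 25 -> window=[46, 33, 5, 25] -> max=46
step 10: append 54 -> window=[33, 5, 25, 54] -> max=54
step 11: append 28 -> window=[5, 25, 54, 28] -> max=54
step 12: append 46 -> window=[25, 54, 28, 46] -> max=54
step 13: append 52 -> window=[54, 28, 46, 52] -> max=54
step 14: append 76 -> window=[28, 46, 52, 76] -> max=76
Recorded maximums: 74 74 62 62 62 46 54 54 54 54 76
Changes between consecutive maximums: 4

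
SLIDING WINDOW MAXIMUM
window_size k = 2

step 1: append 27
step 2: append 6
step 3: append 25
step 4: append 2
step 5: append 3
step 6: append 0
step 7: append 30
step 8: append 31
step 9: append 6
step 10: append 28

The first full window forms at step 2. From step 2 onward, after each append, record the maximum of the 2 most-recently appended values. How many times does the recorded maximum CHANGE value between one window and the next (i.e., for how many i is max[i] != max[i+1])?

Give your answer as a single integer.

Answer: 5

Derivation:
step 1: append 27 -> window=[27] (not full yet)
step 2: append 6 -> window=[27, 6] -> max=27
step 3: append 25 -> window=[6, 25] -> max=25
step 4: append 2 -> window=[25, 2] -> max=25
step 5: append 3 -> window=[2, 3] -> max=3
step 6: append 0 -> window=[3, 0] -> max=3
step 7: append 30 -> window=[0, 30] -> max=30
step 8: append 31 -> window=[30, 31] -> max=31
step 9: append 6 -> window=[31, 6] -> max=31
step 10: append 28 -> window=[6, 28] -> max=28
Recorded maximums: 27 25 25 3 3 30 31 31 28
Changes between consecutive maximums: 5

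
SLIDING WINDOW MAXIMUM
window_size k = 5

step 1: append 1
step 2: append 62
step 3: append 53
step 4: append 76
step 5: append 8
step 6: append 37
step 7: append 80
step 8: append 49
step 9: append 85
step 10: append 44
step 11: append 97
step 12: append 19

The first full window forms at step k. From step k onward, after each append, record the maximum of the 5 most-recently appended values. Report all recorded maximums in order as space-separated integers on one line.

Answer: 76 76 80 80 85 85 97 97

Derivation:
step 1: append 1 -> window=[1] (not full yet)
step 2: append 62 -> window=[1, 62] (not full yet)
step 3: append 53 -> window=[1, 62, 53] (not full yet)
step 4: append 76 -> window=[1, 62, 53, 76] (not full yet)
step 5: append 8 -> window=[1, 62, 53, 76, 8] -> max=76
step 6: append 37 -> window=[62, 53, 76, 8, 37] -> max=76
step 7: append 80 -> window=[53, 76, 8, 37, 80] -> max=80
step 8: append 49 -> window=[76, 8, 37, 80, 49] -> max=80
step 9: append 85 -> window=[8, 37, 80, 49, 85] -> max=85
step 10: append 44 -> window=[37, 80, 49, 85, 44] -> max=85
step 11: append 97 -> window=[80, 49, 85, 44, 97] -> max=97
step 12: append 19 -> window=[49, 85, 44, 97, 19] -> max=97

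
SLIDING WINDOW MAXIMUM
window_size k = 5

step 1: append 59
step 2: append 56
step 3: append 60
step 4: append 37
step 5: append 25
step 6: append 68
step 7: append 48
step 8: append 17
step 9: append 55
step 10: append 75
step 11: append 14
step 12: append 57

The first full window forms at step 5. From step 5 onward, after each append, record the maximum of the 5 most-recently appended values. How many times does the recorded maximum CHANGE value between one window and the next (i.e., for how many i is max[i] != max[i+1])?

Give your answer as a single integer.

step 1: append 59 -> window=[59] (not full yet)
step 2: append 56 -> window=[59, 56] (not full yet)
step 3: append 60 -> window=[59, 56, 60] (not full yet)
step 4: append 37 -> window=[59, 56, 60, 37] (not full yet)
step 5: append 25 -> window=[59, 56, 60, 37, 25] -> max=60
step 6: append 68 -> window=[56, 60, 37, 25, 68] -> max=68
step 7: append 48 -> window=[60, 37, 25, 68, 48] -> max=68
step 8: append 17 -> window=[37, 25, 68, 48, 17] -> max=68
step 9: append 55 -> window=[25, 68, 48, 17, 55] -> max=68
step 10: append 75 -> window=[68, 48, 17, 55, 75] -> max=75
step 11: append 14 -> window=[48, 17, 55, 75, 14] -> max=75
step 12: append 57 -> window=[17, 55, 75, 14, 57] -> max=75
Recorded maximums: 60 68 68 68 68 75 75 75
Changes between consecutive maximums: 2

Answer: 2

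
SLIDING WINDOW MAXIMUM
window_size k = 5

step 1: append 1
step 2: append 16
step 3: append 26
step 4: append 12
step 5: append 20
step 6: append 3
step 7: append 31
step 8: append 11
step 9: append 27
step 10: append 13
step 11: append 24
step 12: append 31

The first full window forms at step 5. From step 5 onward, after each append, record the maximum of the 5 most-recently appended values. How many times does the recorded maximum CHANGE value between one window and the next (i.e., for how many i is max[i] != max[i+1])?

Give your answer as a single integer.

step 1: append 1 -> window=[1] (not full yet)
step 2: append 16 -> window=[1, 16] (not full yet)
step 3: append 26 -> window=[1, 16, 26] (not full yet)
step 4: append 12 -> window=[1, 16, 26, 12] (not full yet)
step 5: append 20 -> window=[1, 16, 26, 12, 20] -> max=26
step 6: append 3 -> window=[16, 26, 12, 20, 3] -> max=26
step 7: append 31 -> window=[26, 12, 20, 3, 31] -> max=31
step 8: append 11 -> window=[12, 20, 3, 31, 11] -> max=31
step 9: append 27 -> window=[20, 3, 31, 11, 27] -> max=31
step 10: append 13 -> window=[3, 31, 11, 27, 13] -> max=31
step 11: append 24 -> window=[31, 11, 27, 13, 24] -> max=31
step 12: append 31 -> window=[11, 27, 13, 24, 31] -> max=31
Recorded maximums: 26 26 31 31 31 31 31 31
Changes between consecutive maximums: 1

Answer: 1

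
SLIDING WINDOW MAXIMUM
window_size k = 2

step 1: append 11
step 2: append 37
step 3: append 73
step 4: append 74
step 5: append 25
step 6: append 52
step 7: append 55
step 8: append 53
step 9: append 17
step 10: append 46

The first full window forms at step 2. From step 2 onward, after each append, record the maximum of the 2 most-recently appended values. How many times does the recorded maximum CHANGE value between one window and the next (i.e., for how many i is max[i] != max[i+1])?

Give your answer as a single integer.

step 1: append 11 -> window=[11] (not full yet)
step 2: append 37 -> window=[11, 37] -> max=37
step 3: append 73 -> window=[37, 73] -> max=73
step 4: append 74 -> window=[73, 74] -> max=74
step 5: append 25 -> window=[74, 25] -> max=74
step 6: append 52 -> window=[25, 52] -> max=52
step 7: append 55 -> window=[52, 55] -> max=55
step 8: append 53 -> window=[55, 53] -> max=55
step 9: append 17 -> window=[53, 17] -> max=53
step 10: append 46 -> window=[17, 46] -> max=46
Recorded maximums: 37 73 74 74 52 55 55 53 46
Changes between consecutive maximums: 6

Answer: 6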